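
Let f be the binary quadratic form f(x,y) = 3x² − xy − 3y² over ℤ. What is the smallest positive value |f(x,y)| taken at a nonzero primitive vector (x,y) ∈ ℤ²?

descent: ρ → (-3,1,3)  [lands on river]
river: ρ → (3,5,-1)
river: ρ → (-1,5,3)
river: ρ → (3,1,-3)
river: ρ → (-3,5,1)
river: ρ → (1,5,-3)
closes: descent 1, river 6
min |a| on river = 1

1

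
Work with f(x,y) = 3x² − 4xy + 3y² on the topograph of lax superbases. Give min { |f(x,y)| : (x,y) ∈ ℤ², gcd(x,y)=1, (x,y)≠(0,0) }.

translate: b→2 (≡-4 mod 6), so (3,-4,3)→(3,2,2)
flip: (3,2,2)→(2,-2,3)
translate: b→2 (≡-2 mod 4), so (2,-2,3)→(2,2,3)
reduced (well bottom): (2,2,3) with a≤c, −a<b≤a
well minimum = a = 2

2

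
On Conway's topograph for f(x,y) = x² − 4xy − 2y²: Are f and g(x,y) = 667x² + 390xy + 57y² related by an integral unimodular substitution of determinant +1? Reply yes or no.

D₁ = 24, D₂ = 24
river cycle of f (length 2): (-2, 4, 1), (1, 4, -2)
river cycle of g (length 2): (1, 4, -2), (-2, 4, 1)
cycles coincide ⇒ equivalent

yes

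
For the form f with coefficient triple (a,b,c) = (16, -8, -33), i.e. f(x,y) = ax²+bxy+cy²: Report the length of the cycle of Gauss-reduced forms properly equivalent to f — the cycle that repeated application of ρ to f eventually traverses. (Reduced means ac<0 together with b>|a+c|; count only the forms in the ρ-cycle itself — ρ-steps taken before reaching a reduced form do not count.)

D = 2176, ⌊√D⌋ = 46
descent: ρ → (-33,8,16)
descent: ρ → (16,24,-25)  [lands on river]
river: ρ → (-25,26,15)
river: ρ → (15,34,-17)
river: ρ → (-17,34,15)
river: ρ → (15,26,-25)
river: ρ → (-25,24,16)
river: ρ → (16,40,-9)
river: ρ → (-9,32,32)
river: ρ → (32,32,-9)
river: ρ → (-9,40,16)
ρ-cycle length = 10 (tail of 2 descent steps not counted)

10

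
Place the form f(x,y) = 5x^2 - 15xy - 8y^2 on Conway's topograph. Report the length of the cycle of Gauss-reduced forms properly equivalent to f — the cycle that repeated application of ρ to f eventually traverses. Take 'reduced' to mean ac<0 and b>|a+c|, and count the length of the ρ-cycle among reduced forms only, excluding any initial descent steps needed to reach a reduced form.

D = 385, ⌊√D⌋ = 19
descent: ρ → (-8,15,5)  [lands on river]
river: ρ → (5,15,-8)
river: ρ → (-8,17,3)
river: ρ → (3,19,-2)
river: ρ → (-2,17,12)
river: ρ → (12,7,-7)
river: ρ → (-7,7,12)
river: ρ → (12,17,-2)
river: ρ → (-2,19,3)
river: ρ → (3,17,-8)
ρ-cycle length = 10 (tail of 1 descent step not counted)

10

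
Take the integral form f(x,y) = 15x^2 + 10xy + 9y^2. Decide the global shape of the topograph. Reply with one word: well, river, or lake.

D = b²−4ac = 10² − 4·15·9 = -440
D < 0 ⇒ definite ⇒ every region one sign ⇒ single well

well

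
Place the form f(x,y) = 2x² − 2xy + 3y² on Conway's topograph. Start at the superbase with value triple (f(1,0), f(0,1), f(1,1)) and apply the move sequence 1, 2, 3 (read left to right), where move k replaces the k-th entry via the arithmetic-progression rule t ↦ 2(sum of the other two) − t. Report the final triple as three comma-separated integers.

start (2,3,3) = (f(1,0),f(0,1),f(1,1))
replace slot 1: 2·(3+3) − 2 = 10 → (10,3,3)
replace slot 2: 2·(10+3) − 3 = 23 → (10,23,3)
replace slot 3: 2·(10+23) − 3 = 63 → (10,23,63)

10,23,63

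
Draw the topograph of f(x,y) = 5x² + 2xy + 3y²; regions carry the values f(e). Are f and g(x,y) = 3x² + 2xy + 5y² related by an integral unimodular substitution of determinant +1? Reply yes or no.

D₁ = -56, D₂ = -56
f: flip: (5,2,3)→(3,-2,5)
f: reduced (well bottom): (3,-2,5) with a≤c, −a<b≤a
g: reduced (well bottom): (3,2,5) with a≤c, −a<b≤a
reduced forms (3, -2, 5) vs (3, 2, 5) ⇒ inequivalent

no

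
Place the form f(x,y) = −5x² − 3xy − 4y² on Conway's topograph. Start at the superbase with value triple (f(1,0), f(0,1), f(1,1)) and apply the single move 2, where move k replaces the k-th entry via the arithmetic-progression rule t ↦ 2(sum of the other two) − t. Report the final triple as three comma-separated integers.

start (-5,-4,-12) = (f(1,0),f(0,1),f(1,1))
replace slot 2: 2·((-5)+(-12)) − (-4) = -30 → (-5,-30,-12)

-5,-30,-12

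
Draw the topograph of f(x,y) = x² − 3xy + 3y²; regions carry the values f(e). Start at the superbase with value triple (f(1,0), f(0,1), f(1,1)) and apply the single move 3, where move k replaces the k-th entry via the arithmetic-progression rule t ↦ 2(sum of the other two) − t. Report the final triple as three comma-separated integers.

start (1,3,1) = (f(1,0),f(0,1),f(1,1))
replace slot 3: 2·(1+3) − 1 = 7 → (1,3,7)

1,3,7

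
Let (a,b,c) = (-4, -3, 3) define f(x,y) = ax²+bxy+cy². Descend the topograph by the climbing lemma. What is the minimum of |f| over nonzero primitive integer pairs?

descent: ρ → (3,3,-4)  [lands on river]
river: ρ → (-4,5,2)
river: ρ → (2,7,-1)
river: ρ → (-1,7,2)
river: ρ → (2,5,-4)
river: ρ → (-4,3,3)
closes: descent 1, river 6
min |a| on river = 1

1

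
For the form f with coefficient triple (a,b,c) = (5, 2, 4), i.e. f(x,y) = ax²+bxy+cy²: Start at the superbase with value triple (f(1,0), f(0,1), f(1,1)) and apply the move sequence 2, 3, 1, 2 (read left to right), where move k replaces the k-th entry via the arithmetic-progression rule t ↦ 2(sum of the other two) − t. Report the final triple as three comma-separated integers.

start (5,4,11) = (f(1,0),f(0,1),f(1,1))
replace slot 2: 2·(5+11) − 4 = 28 → (5,28,11)
replace slot 3: 2·(5+28) − 11 = 55 → (5,28,55)
replace slot 1: 2·(28+55) − 5 = 161 → (161,28,55)
replace slot 2: 2·(161+55) − 28 = 404 → (161,404,55)

161,404,55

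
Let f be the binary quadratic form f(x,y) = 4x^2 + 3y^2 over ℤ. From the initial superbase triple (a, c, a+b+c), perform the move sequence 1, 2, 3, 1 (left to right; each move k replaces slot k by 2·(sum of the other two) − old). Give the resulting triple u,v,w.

start (4,3,7) = (f(1,0),f(0,1),f(1,1))
replace slot 1: 2·(3+7) − 4 = 16 → (16,3,7)
replace slot 2: 2·(16+7) − 3 = 43 → (16,43,7)
replace slot 3: 2·(16+43) − 7 = 111 → (16,43,111)
replace slot 1: 2·(43+111) − 16 = 292 → (292,43,111)

292,43,111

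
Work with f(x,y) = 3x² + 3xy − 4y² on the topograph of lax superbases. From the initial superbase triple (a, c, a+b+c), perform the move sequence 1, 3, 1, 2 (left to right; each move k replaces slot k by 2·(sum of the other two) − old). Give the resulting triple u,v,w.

start (3,-4,2) = (f(1,0),f(0,1),f(1,1))
replace slot 1: 2·((-4)+2) − 3 = -7 → (-7,-4,2)
replace slot 3: 2·((-7)+(-4)) − 2 = -24 → (-7,-4,-24)
replace slot 1: 2·((-4)+(-24)) − (-7) = -49 → (-49,-4,-24)
replace slot 2: 2·((-49)+(-24)) − (-4) = -142 → (-49,-142,-24)

-49,-142,-24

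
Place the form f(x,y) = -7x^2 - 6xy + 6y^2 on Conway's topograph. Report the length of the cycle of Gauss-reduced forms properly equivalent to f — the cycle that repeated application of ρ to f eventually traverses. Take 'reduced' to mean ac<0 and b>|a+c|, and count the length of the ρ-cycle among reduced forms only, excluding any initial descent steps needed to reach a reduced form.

D = 204, ⌊√D⌋ = 14
descent: ρ → (6,6,-7)  [lands on river]
river: ρ → (-7,8,5)
river: ρ → (5,12,-3)
river: ρ → (-3,12,5)
river: ρ → (5,8,-7)
river: ρ → (-7,6,6)
ρ-cycle length = 6 (tail of 1 descent step not counted)

6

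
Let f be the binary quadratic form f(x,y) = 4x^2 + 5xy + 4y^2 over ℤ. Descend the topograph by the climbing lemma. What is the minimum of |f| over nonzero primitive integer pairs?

translate: b→-3 (≡5 mod 8), so (4,5,4)→(4,-3,3)
flip: (4,-3,3)→(3,3,4)
reduced (well bottom): (3,3,4) with a≤c, −a<b≤a
well minimum = a = 3

3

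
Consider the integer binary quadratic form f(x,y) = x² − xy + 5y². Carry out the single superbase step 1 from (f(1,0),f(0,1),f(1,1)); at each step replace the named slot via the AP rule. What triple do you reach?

start (1,5,5) = (f(1,0),f(0,1),f(1,1))
replace slot 1: 2·(5+5) − 1 = 19 → (19,5,5)

19,5,5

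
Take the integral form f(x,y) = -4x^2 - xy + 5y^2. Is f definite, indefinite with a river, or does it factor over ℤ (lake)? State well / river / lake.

D = b²−4ac = (-1)² − 4·(-4)·5 = 81
D = 9² is a perfect square ⇒ form factors over ℤ ⇒ lakes

lake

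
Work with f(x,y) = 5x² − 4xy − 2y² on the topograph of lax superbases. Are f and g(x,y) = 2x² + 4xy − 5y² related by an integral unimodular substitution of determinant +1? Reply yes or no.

D₁ = 56, D₂ = 56
river cycle of f (length 4): (-2, 4, 5), (5, 6, -1), (-1, 6, 5), (5, 4, -2)
river cycle of g (length 4): (-5, 6, 1), (1, 6, -5), (-5, 4, 2), (2, 4, -5)
cycles differ ⇒ inequivalent

no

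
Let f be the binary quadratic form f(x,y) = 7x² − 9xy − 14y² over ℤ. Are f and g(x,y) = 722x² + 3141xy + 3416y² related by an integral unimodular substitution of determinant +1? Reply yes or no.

D₁ = 473, D₂ = 473
river cycle of f (length 4): (-14, 9, 7), (7, 19, -4), (-4, 21, 2), (2, 19, -14)
river cycle of g (length 4): (-4, 21, 2), (2, 19, -14), (-14, 9, 7), (7, 19, -4)
cycles coincide ⇒ equivalent

yes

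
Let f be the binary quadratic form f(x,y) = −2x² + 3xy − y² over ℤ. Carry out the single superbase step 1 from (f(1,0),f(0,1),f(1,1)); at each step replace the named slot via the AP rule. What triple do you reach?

start (-2,-1,0) = (f(1,0),f(0,1),f(1,1))
replace slot 1: 2·((-1)+0) − (-2) = 0 → (0,-1,0)

0,-1,0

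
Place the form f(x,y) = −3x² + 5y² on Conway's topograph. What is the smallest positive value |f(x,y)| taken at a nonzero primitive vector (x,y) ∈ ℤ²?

descent: ρ → (5,0,-3)
descent: ρ → (-3,6,2)  [lands on river]
river: ρ → (2,6,-3)
closes: descent 2, river 2
min |a| on river = 2

2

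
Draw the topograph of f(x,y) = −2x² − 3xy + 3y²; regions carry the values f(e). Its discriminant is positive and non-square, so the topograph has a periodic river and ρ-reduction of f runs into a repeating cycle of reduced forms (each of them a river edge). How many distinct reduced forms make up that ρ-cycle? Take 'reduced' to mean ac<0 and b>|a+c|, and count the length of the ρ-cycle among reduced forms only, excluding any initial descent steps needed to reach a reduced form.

D = 33, ⌊√D⌋ = 5
descent: ρ → (3,3,-2)  [lands on river]
river: ρ → (-2,5,1)
river: ρ → (1,5,-2)
river: ρ → (-2,3,3)
ρ-cycle length = 4 (tail of 1 descent step not counted)

4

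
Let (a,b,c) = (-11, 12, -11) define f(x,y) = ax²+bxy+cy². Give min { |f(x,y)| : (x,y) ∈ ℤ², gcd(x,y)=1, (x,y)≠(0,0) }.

translate: b→10 (≡-12 mod 22), so (11,-12,11)→(11,10,10)
flip: (11,10,10)→(10,-10,11)
translate: b→10 (≡-10 mod 20), so (10,-10,11)→(10,10,11)
reduced (well bottom): (10,10,11) with a≤c, −a<b≤a
well minimum |f| = |-10| = 10 (negative-definite)

10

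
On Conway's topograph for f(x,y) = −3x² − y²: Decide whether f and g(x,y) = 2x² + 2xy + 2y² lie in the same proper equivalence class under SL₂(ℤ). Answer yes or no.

D₁ = -12, D₂ = -12
f is negative-definite; reduce −f:
−f: flip: (3,0,1)→(1,0,3)
−f: reduced (well bottom): (1,0,3) with a≤c, −a<b≤a
flip sign back: reduced form of f is (-1,0,-3)
g: reduced (well bottom): (2,2,2) with a≤c, −a<b≤a
reduced forms (-1, 0, -3) vs (2, 2, 2) ⇒ inequivalent

no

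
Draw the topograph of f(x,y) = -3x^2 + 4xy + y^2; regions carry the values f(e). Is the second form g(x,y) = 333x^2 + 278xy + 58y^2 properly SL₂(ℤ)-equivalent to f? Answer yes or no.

D₁ = 28, D₂ = 28
river cycle of f (length 4): (1, 4, -3), (-3, 2, 2), (2, 2, -3), (-3, 4, 1)
river cycle of g (length 4): (1, 4, -3), (-3, 2, 2), (2, 2, -3), (-3, 4, 1)
cycles coincide ⇒ equivalent

yes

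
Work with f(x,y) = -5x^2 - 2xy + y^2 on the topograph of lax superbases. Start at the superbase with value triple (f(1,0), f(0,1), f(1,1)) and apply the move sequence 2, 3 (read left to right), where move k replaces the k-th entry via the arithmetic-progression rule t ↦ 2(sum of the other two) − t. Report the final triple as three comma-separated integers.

start (-5,1,-6) = (f(1,0),f(0,1),f(1,1))
replace slot 2: 2·((-5)+(-6)) − 1 = -23 → (-5,-23,-6)
replace slot 3: 2·((-5)+(-23)) − (-6) = -50 → (-5,-23,-50)

-5,-23,-50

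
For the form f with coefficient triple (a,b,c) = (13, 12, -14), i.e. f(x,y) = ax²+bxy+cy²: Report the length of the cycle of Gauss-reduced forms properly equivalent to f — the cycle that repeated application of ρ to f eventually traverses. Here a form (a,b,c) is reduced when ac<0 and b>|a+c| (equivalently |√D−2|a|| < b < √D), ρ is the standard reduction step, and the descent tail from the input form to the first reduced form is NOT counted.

D = 872, ⌊√D⌋ = 29
river: ρ → (-14,16,11)
river: ρ → (11,28,-2)
river: ρ → (-2,28,11)
river: ρ → (11,16,-14)
river: ρ → (-14,12,13)
river: ρ → (13,14,-13)
river: ρ → (-13,12,14)
river: ρ → (14,16,-11)
river: ρ → (-11,28,2)
river: ρ → (2,28,-11)
river: ρ → (-11,16,14)
river: ρ → (14,12,-13)
river: ρ → (-13,14,13)
river: ρ → (13,12,-14)
ρ-cycle length = 14 (tail of 0 descent steps not counted)

14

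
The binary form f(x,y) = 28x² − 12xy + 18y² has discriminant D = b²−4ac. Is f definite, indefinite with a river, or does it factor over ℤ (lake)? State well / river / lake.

D = b²−4ac = (-12)² − 4·28·18 = -1872
D < 0 ⇒ definite ⇒ every region one sign ⇒ single well

well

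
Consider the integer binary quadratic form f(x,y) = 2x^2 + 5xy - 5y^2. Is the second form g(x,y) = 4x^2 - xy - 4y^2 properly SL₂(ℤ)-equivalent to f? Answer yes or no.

D₁ = 65, D₂ = 65
river cycle of f (length 6): (-5, 5, 2), (2, 7, -2), (-2, 5, 5), (5, 5, -2), (-2, 7, 2), (2, 5, -5)
river cycle of g (length 6): (-4, 1, 4), (4, 7, -1), (-1, 7, 4), (4, 1, -4), (-4, 7, 1), (1, 7, -4)
cycles differ ⇒ inequivalent

no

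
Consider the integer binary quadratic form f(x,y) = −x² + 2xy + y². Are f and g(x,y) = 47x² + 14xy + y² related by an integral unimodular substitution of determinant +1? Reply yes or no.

D₁ = 8, D₂ = 8
river cycle of f (length 2): (1, 2, -1), (-1, 2, 1)
river cycle of g (length 2): (1, 2, -1), (-1, 2, 1)
cycles coincide ⇒ equivalent

yes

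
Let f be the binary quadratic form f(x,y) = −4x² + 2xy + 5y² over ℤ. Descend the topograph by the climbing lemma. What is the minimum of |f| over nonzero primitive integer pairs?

river: ρ → (5,8,-1)
river: ρ → (-1,8,5)
river: ρ → (5,2,-4)
river: ρ → (-4,6,3)
river: ρ → (3,6,-4)
river: ρ → (-4,2,5)
closes: descent 0, river 6
min |a| on river = 1

1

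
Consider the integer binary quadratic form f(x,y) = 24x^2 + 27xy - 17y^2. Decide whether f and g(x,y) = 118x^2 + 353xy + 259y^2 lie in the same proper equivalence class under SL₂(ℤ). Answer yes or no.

D₁ = 2361, D₂ = 2361
river cycle of f (length 58): (-17, 41, 10), (10, 39, -21), (-21, 45, 4), (4, 43, -32), (-32, 21, 15), (15, 39, -14), (-14, 45, 6), (6, 39, -35), (-35, 31, 10), (10, 29, -38), … (48 more)
river cycle of g (length 58): (24, 27, -17), (-17, 41, 10), (10, 39, -21), (-21, 45, 4), (4, 43, -32), (-32, 21, 15), (15, 39, -14), (-14, 45, 6), (6, 39, -35), (-35, 31, 10), … (48 more)
cycles coincide ⇒ equivalent

yes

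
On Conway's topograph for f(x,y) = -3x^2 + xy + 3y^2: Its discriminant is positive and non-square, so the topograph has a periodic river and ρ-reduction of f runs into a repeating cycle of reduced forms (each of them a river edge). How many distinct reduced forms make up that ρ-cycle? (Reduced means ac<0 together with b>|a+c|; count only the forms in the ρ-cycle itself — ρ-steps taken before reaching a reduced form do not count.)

D = 37, ⌊√D⌋ = 6
river: ρ → (3,5,-1)
river: ρ → (-1,5,3)
river: ρ → (3,1,-3)
river: ρ → (-3,5,1)
river: ρ → (1,5,-3)
river: ρ → (-3,1,3)
ρ-cycle length = 6 (tail of 0 descent steps not counted)

6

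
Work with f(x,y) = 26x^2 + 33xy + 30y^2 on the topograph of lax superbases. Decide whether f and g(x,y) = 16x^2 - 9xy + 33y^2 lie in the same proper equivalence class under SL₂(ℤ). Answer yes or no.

D₁ = -2031, D₂ = -2031
f: translate: b→-19 (≡33 mod 52), so (26,33,30)→(26,-19,23)
f: flip: (26,-19,23)→(23,19,26)
f: reduced (well bottom): (23,19,26) with a≤c, −a<b≤a
g: reduced (well bottom): (16,-9,33) with a≤c, −a<b≤a
reduced forms (23, 19, 26) vs (16, -9, 33) ⇒ inequivalent

no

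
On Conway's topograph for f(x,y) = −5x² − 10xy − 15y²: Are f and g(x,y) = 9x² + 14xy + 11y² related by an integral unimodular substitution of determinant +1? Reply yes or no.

D₁ = -200, D₂ = -200
f is negative-definite; reduce −f:
−f: translate: b→0 (≡10 mod 10), so (5,10,15)→(5,0,10)
−f: reduced (well bottom): (5,0,10) with a≤c, −a<b≤a
flip sign back: reduced form of f is (-5,0,-10)
g: translate: b→-4 (≡14 mod 18), so (9,14,11)→(9,-4,6)
g: flip: (9,-4,6)→(6,4,9)
g: reduced (well bottom): (6,4,9) with a≤c, −a<b≤a
reduced forms (-5, 0, -10) vs (6, 4, 9) ⇒ inequivalent

no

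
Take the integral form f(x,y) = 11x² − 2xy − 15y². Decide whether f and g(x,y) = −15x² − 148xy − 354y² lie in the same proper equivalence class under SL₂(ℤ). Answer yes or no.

D₁ = 664, D₂ = 664
river cycle of f (length 22): (11, 20, -6), (-6, 16, 17), (17, 18, -5), (-5, 22, 9), (9, 14, -13), (-13, 12, 10), (10, 8, -15), (-15, 22, 3), (3, 20, -22), (-22, 24, 1), … (12 more)
river cycle of g (length 22): (11, 20, -6), (-6, 16, 17), (17, 18, -5), (-5, 22, 9), (9, 14, -13), (-13, 12, 10), (10, 8, -15), (-15, 22, 3), (3, 20, -22), (-22, 24, 1), … (12 more)
cycles coincide ⇒ equivalent

yes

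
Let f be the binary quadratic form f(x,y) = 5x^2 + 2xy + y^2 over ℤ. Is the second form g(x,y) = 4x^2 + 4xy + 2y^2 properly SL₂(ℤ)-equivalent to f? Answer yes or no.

D₁ = -16, D₂ = -16
f: flip: (5,2,1)→(1,-2,5)
f: translate: b→0 (≡-2 mod 2), so (1,-2,5)→(1,0,4)
f: reduced (well bottom): (1,0,4) with a≤c, −a<b≤a
g: flip: (4,4,2)→(2,-4,4)
g: translate: b→0 (≡-4 mod 4), so (2,-4,4)→(2,0,2)
g: reduced (well bottom): (2,0,2) with a≤c, −a<b≤a
reduced forms (1, 0, 4) vs (2, 0, 2) ⇒ inequivalent

no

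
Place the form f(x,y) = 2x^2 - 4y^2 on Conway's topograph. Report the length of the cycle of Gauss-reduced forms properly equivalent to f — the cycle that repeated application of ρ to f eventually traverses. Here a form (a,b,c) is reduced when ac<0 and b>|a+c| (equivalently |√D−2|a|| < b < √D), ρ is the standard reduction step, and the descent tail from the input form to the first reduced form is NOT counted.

D = 32, ⌊√D⌋ = 5
descent: ρ → (-4,0,2)
descent: ρ → (2,4,-2)  [lands on river]
river: ρ → (-2,4,2)
ρ-cycle length = 2 (tail of 2 descent steps not counted)

2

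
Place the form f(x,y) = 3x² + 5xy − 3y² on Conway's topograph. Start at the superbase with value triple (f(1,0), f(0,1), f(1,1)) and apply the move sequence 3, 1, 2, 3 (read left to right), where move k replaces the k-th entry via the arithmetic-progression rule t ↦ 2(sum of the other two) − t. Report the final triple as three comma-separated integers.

start (3,-3,5) = (f(1,0),f(0,1),f(1,1))
replace slot 3: 2·(3+(-3)) − 5 = -5 → (3,-3,-5)
replace slot 1: 2·((-3)+(-5)) − 3 = -19 → (-19,-3,-5)
replace slot 2: 2·((-19)+(-5)) − (-3) = -45 → (-19,-45,-5)
replace slot 3: 2·((-19)+(-45)) − (-5) = -123 → (-19,-45,-123)

-19,-45,-123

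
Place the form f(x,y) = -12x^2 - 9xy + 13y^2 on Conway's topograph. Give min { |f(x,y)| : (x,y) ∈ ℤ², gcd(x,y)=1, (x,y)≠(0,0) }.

descent: ρ → (13,9,-12)  [lands on river]
river: ρ → (-12,15,10)
river: ρ → (10,25,-2)
river: ρ → (-2,23,22)
river: ρ → (22,21,-3)
river: ρ → (-3,21,22)
river: ρ → (22,23,-2)
river: ρ → (-2,25,10)
river: ρ → (10,15,-12)
river: ρ → (-12,9,13)
river: ρ → (13,17,-8)
river: ρ → (-8,15,15)
river: ρ → (15,15,-8)
river: ρ → (-8,17,13)
closes: descent 1, river 14
min |a| on river = 2

2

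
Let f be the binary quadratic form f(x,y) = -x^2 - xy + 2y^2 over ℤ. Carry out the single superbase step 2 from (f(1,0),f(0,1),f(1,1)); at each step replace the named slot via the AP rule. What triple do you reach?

start (-1,2,0) = (f(1,0),f(0,1),f(1,1))
replace slot 2: 2·((-1)+0) − 2 = -4 → (-1,-4,0)

-1,-4,0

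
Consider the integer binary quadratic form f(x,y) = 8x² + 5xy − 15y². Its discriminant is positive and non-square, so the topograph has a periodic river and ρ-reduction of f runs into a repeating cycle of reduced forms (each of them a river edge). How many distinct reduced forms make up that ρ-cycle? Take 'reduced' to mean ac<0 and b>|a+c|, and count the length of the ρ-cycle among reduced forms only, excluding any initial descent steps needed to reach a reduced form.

D = 505, ⌊√D⌋ = 22
descent: ρ → (-15,-5,8)
descent: ρ → (8,21,-2)  [lands on river]
river: ρ → (-2,19,18)
river: ρ → (18,17,-3)
river: ρ → (-3,19,12)
river: ρ → (12,5,-10)
river: ρ → (-10,15,7)
river: ρ → (7,13,-12)
river: ρ → (-12,11,8)
ρ-cycle length = 8 (tail of 2 descent steps not counted)

8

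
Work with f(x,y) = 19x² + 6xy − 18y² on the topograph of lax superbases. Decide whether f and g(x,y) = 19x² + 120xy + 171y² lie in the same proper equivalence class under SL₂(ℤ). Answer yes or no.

D₁ = 1404, D₂ = 1404
river cycle of f (length 12): (-18, 30, 7), (7, 26, -26), (-26, 26, 7), (7, 30, -18), (-18, 6, 19), (19, 32, -5), (-5, 28, 31), (31, 34, -2), (-2, 34, 31), (31, 28, -5), … (2 more)
river cycle of g (length 12): (19, 6, -18), (-18, 30, 7), (7, 26, -26), (-26, 26, 7), (7, 30, -18), (-18, 6, 19), (19, 32, -5), (-5, 28, 31), (31, 34, -2), (-2, 34, 31), … (2 more)
cycles coincide ⇒ equivalent

yes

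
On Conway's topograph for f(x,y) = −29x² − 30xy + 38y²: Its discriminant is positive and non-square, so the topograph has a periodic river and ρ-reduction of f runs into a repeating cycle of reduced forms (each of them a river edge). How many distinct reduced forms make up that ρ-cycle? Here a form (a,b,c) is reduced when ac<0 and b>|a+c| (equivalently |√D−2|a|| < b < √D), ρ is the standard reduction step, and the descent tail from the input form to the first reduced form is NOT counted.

D = 5308, ⌊√D⌋ = 72
descent: ρ → (38,30,-29)  [lands on river]
river: ρ → (-29,28,39)
river: ρ → (39,50,-18)
river: ρ → (-18,58,27)
river: ρ → (27,50,-26)
river: ρ → (-26,54,23)
river: ρ → (23,38,-42)
river: ρ → (-42,46,19)
river: ρ → (19,68,-9)
river: ρ → (-9,58,54)
river: ρ → (54,50,-13)
river: ρ → (-13,54,46)
river: ρ → (46,38,-21)
river: ρ → (-21,46,38)
ρ-cycle length = 14 (tail of 1 descent step not counted)

14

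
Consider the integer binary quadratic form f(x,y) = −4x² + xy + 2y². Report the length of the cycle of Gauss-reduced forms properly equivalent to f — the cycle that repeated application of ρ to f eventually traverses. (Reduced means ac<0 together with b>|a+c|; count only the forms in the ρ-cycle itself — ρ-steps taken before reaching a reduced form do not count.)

D = 33, ⌊√D⌋ = 5
descent: ρ → (2,3,-3)  [lands on river]
river: ρ → (-3,3,2)
river: ρ → (2,5,-1)
river: ρ → (-1,5,2)
ρ-cycle length = 4 (tail of 1 descent step not counted)

4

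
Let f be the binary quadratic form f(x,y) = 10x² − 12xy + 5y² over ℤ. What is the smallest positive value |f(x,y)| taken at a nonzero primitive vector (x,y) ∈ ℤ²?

translate: b→8 (≡-12 mod 20), so (10,-12,5)→(10,8,3)
flip: (10,8,3)→(3,-8,10)
translate: b→-2 (≡-8 mod 6), so (3,-8,10)→(3,-2,5)
reduced (well bottom): (3,-2,5) with a≤c, −a<b≤a
well minimum = a = 3

3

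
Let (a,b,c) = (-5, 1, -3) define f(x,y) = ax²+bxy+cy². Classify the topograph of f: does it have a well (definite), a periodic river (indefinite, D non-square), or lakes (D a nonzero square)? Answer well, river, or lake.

D = b²−4ac = 1² − 4·(-5)·(-3) = -59
D < 0 ⇒ definite ⇒ every region one sign ⇒ single well

well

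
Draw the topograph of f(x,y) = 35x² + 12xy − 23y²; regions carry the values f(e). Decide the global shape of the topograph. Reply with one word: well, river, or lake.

D = b²−4ac = 12² − 4·35·(-23) = 3364
D = 58² is a perfect square ⇒ form factors over ℤ ⇒ lakes

lake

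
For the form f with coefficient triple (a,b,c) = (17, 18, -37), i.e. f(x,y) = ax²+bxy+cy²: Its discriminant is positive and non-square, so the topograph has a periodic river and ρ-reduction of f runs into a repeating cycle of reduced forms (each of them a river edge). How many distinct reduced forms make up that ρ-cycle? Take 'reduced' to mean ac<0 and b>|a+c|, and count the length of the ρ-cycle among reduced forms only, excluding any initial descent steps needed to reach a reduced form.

D = 2840, ⌊√D⌋ = 53
descent: ρ → (-37,-18,17)
descent: ρ → (17,52,-2)  [lands on river]
river: ρ → (-2,52,17)
river: ρ → (17,50,-5)
river: ρ → (-5,50,17)
ρ-cycle length = 4 (tail of 2 descent steps not counted)

4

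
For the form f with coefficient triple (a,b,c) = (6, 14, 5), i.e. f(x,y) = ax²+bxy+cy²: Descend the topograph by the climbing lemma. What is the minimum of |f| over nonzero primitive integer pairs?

descent: ρ → (5,6,-2)  [lands on river]
river: ρ → (-2,6,5)
river: ρ → (5,4,-3)
river: ρ → (-3,8,1)
river: ρ → (1,8,-3)
river: ρ → (-3,4,5)
closes: descent 1, river 6
min |a| on river = 1

1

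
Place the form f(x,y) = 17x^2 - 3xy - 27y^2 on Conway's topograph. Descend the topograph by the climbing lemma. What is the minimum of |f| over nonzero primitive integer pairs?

descent: ρ → (-27,3,17)
descent: ρ → (17,31,-13)  [lands on river]
river: ρ → (-13,21,27)
river: ρ → (27,33,-7)
river: ρ → (-7,37,17)
closes: descent 2, river 4
min |a| on river = 7

7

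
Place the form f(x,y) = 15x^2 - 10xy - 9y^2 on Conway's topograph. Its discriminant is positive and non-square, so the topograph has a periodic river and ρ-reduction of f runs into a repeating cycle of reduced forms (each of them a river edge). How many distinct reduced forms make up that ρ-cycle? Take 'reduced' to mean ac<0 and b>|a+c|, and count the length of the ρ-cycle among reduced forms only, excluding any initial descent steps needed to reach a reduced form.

D = 640, ⌊√D⌋ = 25
descent: ρ → (-9,10,15)  [lands on river]
river: ρ → (15,20,-4)
river: ρ → (-4,20,15)
river: ρ → (15,10,-9)
river: ρ → (-9,8,16)
river: ρ → (16,24,-1)
river: ρ → (-1,24,16)
river: ρ → (16,8,-9)
ρ-cycle length = 8 (tail of 1 descent step not counted)

8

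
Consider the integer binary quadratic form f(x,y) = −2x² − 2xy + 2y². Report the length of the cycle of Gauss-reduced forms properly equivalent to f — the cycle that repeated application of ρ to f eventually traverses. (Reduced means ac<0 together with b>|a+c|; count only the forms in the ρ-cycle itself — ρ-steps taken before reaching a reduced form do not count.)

D = 20, ⌊√D⌋ = 4
descent: ρ → (2,2,-2)  [lands on river]
river: ρ → (-2,2,2)
ρ-cycle length = 2 (tail of 1 descent step not counted)

2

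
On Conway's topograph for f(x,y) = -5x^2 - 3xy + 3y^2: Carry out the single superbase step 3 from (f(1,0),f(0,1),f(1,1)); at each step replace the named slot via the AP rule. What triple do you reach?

start (-5,3,-5) = (f(1,0),f(0,1),f(1,1))
replace slot 3: 2·((-5)+3) − (-5) = 1 → (-5,3,1)

-5,3,1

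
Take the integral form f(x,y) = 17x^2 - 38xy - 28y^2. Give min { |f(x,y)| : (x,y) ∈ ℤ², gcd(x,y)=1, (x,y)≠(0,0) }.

descent: ρ → (-28,38,17)  [lands on river]
river: ρ → (17,30,-36)
river: ρ → (-36,42,11)
river: ρ → (11,46,-28)
river: ρ → (-28,10,29)
river: ρ → (29,48,-9)
river: ρ → (-9,42,44)
river: ρ → (44,46,-7)
river: ρ → (-7,52,23)
river: ρ → (23,40,-19)
river: ρ → (-19,36,27)
river: ρ → (27,18,-28)
closes: descent 1, river 12
min |a| on river = 7

7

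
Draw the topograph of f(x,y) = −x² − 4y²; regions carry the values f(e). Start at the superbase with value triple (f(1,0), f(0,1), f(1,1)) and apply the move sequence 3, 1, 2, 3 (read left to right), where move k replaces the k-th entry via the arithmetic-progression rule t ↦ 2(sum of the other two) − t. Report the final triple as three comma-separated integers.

start (-1,-4,-5) = (f(1,0),f(0,1),f(1,1))
replace slot 3: 2·((-1)+(-4)) − (-5) = -5 → (-1,-4,-5)
replace slot 1: 2·((-4)+(-5)) − (-1) = -17 → (-17,-4,-5)
replace slot 2: 2·((-17)+(-5)) − (-4) = -40 → (-17,-40,-5)
replace slot 3: 2·((-17)+(-40)) − (-5) = -109 → (-17,-40,-109)

-17,-40,-109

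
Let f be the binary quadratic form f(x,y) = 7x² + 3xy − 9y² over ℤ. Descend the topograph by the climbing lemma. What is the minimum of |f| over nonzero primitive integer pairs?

river: ρ → (-9,15,1)
river: ρ → (1,15,-9)
river: ρ → (-9,3,7)
river: ρ → (7,11,-5)
river: ρ → (-5,9,9)
river: ρ → (9,9,-5)
river: ρ → (-5,11,7)
river: ρ → (7,3,-9)
closes: descent 0, river 8
min |a| on river = 1

1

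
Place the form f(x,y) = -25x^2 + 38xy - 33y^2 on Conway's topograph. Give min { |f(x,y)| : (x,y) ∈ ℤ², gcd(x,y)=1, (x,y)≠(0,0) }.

translate: b→12 (≡-38 mod 50), so (25,-38,33)→(25,12,20)
flip: (25,12,20)→(20,-12,25)
reduced (well bottom): (20,-12,25) with a≤c, −a<b≤a
well minimum |f| = |-20| = 20 (negative-definite)

20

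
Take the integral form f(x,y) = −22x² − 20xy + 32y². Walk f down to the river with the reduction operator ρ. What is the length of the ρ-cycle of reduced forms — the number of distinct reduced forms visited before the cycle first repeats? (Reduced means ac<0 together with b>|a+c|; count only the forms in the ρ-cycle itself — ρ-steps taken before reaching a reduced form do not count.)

D = 3216, ⌊√D⌋ = 56
descent: ρ → (32,20,-22)  [lands on river]
river: ρ → (-22,24,30)
river: ρ → (30,36,-16)
river: ρ → (-16,28,38)
river: ρ → (38,48,-6)
river: ρ → (-6,48,38)
river: ρ → (38,28,-16)
river: ρ → (-16,36,30)
river: ρ → (30,24,-22)
river: ρ → (-22,20,32)
river: ρ → (32,44,-10)
river: ρ → (-10,56,2)
river: ρ → (2,56,-10)
river: ρ → (-10,44,32)
ρ-cycle length = 14 (tail of 1 descent step not counted)

14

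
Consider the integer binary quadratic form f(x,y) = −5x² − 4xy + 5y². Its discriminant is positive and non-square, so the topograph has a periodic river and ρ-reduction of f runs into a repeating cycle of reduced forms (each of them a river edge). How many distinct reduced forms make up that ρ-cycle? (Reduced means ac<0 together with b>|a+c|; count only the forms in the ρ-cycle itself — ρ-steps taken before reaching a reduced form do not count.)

D = 116, ⌊√D⌋ = 10
descent: ρ → (5,4,-5)  [lands on river]
river: ρ → (-5,6,4)
river: ρ → (4,10,-1)
river: ρ → (-1,10,4)
river: ρ → (4,6,-5)
river: ρ → (-5,4,5)
river: ρ → (5,6,-4)
river: ρ → (-4,10,1)
river: ρ → (1,10,-4)
river: ρ → (-4,6,5)
ρ-cycle length = 10 (tail of 1 descent step not counted)

10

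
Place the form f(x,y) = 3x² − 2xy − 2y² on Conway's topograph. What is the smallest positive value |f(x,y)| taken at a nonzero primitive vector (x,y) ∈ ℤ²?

descent: ρ → (-2,2,3)  [lands on river]
river: ρ → (3,4,-1)
river: ρ → (-1,4,3)
river: ρ → (3,2,-2)
closes: descent 1, river 4
min |a| on river = 1

1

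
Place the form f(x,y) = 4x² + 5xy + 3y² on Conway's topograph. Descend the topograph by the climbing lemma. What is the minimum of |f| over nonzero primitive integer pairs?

translate: b→-3 (≡5 mod 8), so (4,5,3)→(4,-3,2)
flip: (4,-3,2)→(2,3,4)
translate: b→-1 (≡3 mod 4), so (2,3,4)→(2,-1,3)
reduced (well bottom): (2,-1,3) with a≤c, −a<b≤a
well minimum = a = 2

2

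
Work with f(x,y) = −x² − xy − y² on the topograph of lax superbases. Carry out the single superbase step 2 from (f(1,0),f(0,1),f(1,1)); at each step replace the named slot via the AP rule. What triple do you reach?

start (-1,-1,-3) = (f(1,0),f(0,1),f(1,1))
replace slot 2: 2·((-1)+(-3)) − (-1) = -7 → (-1,-7,-3)

-1,-7,-3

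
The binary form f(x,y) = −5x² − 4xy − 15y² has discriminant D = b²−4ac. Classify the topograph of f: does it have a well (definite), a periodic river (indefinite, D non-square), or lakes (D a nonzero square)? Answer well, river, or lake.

D = b²−4ac = (-4)² − 4·(-5)·(-15) = -284
D < 0 ⇒ definite ⇒ every region one sign ⇒ single well

well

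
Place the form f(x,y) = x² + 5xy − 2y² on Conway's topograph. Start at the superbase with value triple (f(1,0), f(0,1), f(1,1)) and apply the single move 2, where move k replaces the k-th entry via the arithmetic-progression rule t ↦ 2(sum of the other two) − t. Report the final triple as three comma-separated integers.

start (1,-2,4) = (f(1,0),f(0,1),f(1,1))
replace slot 2: 2·(1+4) − (-2) = 12 → (1,12,4)

1,12,4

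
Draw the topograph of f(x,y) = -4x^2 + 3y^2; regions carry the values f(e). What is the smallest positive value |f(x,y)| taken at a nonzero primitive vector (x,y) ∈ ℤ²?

descent: ρ → (3,6,-1)  [lands on river]
river: ρ → (-1,6,3)
closes: descent 1, river 2
min |a| on river = 1

1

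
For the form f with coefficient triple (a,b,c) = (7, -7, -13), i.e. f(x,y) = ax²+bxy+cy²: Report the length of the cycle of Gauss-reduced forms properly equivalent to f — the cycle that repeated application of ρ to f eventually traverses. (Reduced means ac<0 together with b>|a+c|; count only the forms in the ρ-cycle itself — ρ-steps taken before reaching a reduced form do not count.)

D = 413, ⌊√D⌋ = 20
descent: ρ → (-13,7,7)  [lands on river]
river: ρ → (7,7,-13)
river: ρ → (-13,19,1)
river: ρ → (1,19,-13)
ρ-cycle length = 4 (tail of 1 descent step not counted)

4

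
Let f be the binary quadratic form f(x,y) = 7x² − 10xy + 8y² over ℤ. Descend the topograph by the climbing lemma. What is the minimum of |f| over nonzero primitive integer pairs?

translate: b→4 (≡-10 mod 14), so (7,-10,8)→(7,4,5)
flip: (7,4,5)→(5,-4,7)
reduced (well bottom): (5,-4,7) with a≤c, −a<b≤a
well minimum = a = 5

5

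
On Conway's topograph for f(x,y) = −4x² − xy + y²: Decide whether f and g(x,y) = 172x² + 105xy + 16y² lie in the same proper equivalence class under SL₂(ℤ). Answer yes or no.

D₁ = 17, D₂ = 17
river cycle of f (length 6): (1, 3, -2), (-2, 1, 2), (2, 3, -1), (-1, 3, 2), (2, 1, -2), (-2, 3, 1)
river cycle of g (length 6): (1, 3, -2), (-2, 1, 2), (2, 3, -1), (-1, 3, 2), (2, 1, -2), (-2, 3, 1)
cycles coincide ⇒ equivalent

yes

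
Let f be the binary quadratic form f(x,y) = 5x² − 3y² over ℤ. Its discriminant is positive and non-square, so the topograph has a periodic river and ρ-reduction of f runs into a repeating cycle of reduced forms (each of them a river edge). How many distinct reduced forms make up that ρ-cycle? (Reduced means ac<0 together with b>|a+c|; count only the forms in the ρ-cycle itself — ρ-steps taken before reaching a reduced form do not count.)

D = 60, ⌊√D⌋ = 7
descent: ρ → (-3,6,2)  [lands on river]
river: ρ → (2,6,-3)
ρ-cycle length = 2 (tail of 1 descent step not counted)

2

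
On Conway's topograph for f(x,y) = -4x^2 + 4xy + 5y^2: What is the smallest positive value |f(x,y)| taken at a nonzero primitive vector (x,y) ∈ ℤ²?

river: ρ → (5,6,-3)
river: ρ → (-3,6,5)
river: ρ → (5,4,-4)
river: ρ → (-4,4,5)
closes: descent 0, river 4
min |a| on river = 3

3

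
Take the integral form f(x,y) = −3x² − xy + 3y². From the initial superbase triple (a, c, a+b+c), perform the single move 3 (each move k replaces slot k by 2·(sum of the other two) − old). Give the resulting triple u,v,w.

start (-3,3,-1) = (f(1,0),f(0,1),f(1,1))
replace slot 3: 2·((-3)+3) − (-1) = 1 → (-3,3,1)

-3,3,1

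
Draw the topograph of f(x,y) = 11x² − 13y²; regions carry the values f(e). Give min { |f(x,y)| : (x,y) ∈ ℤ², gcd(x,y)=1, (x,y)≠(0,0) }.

descent: ρ → (-13,0,11)
descent: ρ → (11,22,-2)  [lands on river]
river: ρ → (-2,22,11)
closes: descent 2, river 2
min |a| on river = 2

2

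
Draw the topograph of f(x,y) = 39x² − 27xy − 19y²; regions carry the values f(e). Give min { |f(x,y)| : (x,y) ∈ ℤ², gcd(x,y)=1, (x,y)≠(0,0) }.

descent: ρ → (-19,27,39)  [lands on river]
river: ρ → (39,51,-7)
river: ρ → (-7,47,53)
river: ρ → (53,59,-1)
river: ρ → (-1,59,53)
river: ρ → (53,47,-7)
river: ρ → (-7,51,39)
river: ρ → (39,27,-19)
river: ρ → (-19,49,17)
river: ρ → (17,53,-13)
river: ρ → (-13,51,21)
river: ρ → (21,33,-31)
river: ρ → (-31,29,23)
river: ρ → (23,17,-37)
river: ρ → (-37,57,3)
river: ρ → (3,57,-37)
river: ρ → (-37,17,23)
river: ρ → (23,29,-31)
river: ρ → (-31,33,21)
river: ρ → (21,51,-13)
river: ρ → (-13,53,17)
river: ρ → (17,49,-19)
closes: descent 1, river 22
min |a| on river = 1

1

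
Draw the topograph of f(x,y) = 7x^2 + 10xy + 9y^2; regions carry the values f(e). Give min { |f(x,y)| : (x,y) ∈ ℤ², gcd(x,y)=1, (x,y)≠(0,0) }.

translate: b→-4 (≡10 mod 14), so (7,10,9)→(7,-4,6)
flip: (7,-4,6)→(6,4,7)
reduced (well bottom): (6,4,7) with a≤c, −a<b≤a
well minimum = a = 6

6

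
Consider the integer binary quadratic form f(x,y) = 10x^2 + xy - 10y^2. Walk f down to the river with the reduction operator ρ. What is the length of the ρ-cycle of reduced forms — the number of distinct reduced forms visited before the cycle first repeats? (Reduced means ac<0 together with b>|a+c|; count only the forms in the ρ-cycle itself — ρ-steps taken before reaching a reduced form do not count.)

D = 401, ⌊√D⌋ = 20
river: ρ → (-10,19,1)
river: ρ → (1,19,-10)
river: ρ → (-10,1,10)
river: ρ → (10,19,-1)
river: ρ → (-1,19,10)
river: ρ → (10,1,-10)
ρ-cycle length = 6 (tail of 0 descent steps not counted)

6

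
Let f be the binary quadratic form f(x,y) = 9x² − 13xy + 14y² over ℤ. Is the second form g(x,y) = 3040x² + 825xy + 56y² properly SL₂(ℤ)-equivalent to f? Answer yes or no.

D₁ = -335, D₂ = -335
f: translate: b→5 (≡-13 mod 18), so (9,-13,14)→(9,5,10)
f: reduced (well bottom): (9,5,10) with a≤c, −a<b≤a
g: flip: (3040,825,56)→(56,-825,3040)
g: translate: b→-41 (≡-825 mod 112), so (56,-825,3040)→(56,-41,9)
g: flip: (56,-41,9)→(9,41,56)
g: translate: b→5 (≡41 mod 18), so (9,41,56)→(9,5,10)
g: reduced (well bottom): (9,5,10) with a≤c, −a<b≤a
reduced forms (9, 5, 10) vs (9, 5, 10) ⇒ equivalent

yes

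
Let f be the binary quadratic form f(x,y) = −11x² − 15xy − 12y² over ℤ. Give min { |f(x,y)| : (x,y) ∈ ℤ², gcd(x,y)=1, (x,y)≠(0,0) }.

translate: b→-7 (≡15 mod 22), so (11,15,12)→(11,-7,8)
flip: (11,-7,8)→(8,7,11)
reduced (well bottom): (8,7,11) with a≤c, −a<b≤a
well minimum |f| = |-8| = 8 (negative-definite)

8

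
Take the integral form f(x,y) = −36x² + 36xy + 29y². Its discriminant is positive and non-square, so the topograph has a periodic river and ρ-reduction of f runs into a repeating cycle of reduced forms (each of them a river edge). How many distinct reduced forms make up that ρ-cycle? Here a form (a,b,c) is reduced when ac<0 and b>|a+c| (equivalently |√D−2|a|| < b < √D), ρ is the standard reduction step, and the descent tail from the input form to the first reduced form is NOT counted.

D = 5472, ⌊√D⌋ = 73
river: ρ → (29,22,-43)
river: ρ → (-43,64,8)
river: ρ → (8,64,-43)
river: ρ → (-43,22,29)
river: ρ → (29,36,-36)
river: ρ → (-36,36,29)
ρ-cycle length = 6 (tail of 0 descent steps not counted)

6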